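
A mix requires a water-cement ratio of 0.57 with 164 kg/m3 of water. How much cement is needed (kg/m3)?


Cement = water / (w/c)
= 164 / 0.57
= 287.7 kg/m3

287.7


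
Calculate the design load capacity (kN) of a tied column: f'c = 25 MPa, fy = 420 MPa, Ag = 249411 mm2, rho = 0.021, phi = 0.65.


Ast = rho * Ag = 0.021 * 249411 = 5237.631 mm2
phi*Pn = 0.65 * 0.80 * (0.85 * 25 * (249411 - 5237.631) + 420 * 5237.631) / 1000
= 3842.01 kN

3842.01


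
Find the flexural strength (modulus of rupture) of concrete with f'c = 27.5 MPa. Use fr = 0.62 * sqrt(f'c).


fr = 0.62 * sqrt(27.5)
= 3.251 MPa

3.251


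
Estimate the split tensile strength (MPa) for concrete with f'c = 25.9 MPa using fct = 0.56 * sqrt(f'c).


fct = 0.56 * sqrt(25.9)
= 0.56 * 5.089
= 2.85 MPa

2.85


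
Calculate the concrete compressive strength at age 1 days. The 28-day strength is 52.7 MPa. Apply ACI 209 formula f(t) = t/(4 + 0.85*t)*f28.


f(1) = 1 / (4 + 0.85 * 1) * 52.7
= 1 / 4.85 * 52.7
= 10.87 MPa

10.87


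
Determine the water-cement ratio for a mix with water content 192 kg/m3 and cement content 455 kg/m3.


w/c = water / cement
w/c = 192 / 455 = 0.422

0.422


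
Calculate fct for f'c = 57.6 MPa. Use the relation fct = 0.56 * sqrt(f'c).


fct = 0.56 * sqrt(57.6)
= 0.56 * 7.589
= 4.25 MPa

4.25


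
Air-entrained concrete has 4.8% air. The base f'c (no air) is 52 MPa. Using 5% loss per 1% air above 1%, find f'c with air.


Strength loss = (4.8 - 1) * 5 = 19.0%
f'c = 52 * (1 - 19.0/100)
= 42.12 MPa

42.12


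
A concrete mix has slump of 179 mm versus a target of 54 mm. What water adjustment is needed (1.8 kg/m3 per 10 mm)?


Difference = 54 - 179 = -125 mm
Water adjustment = -125 * 1.8 / 10 = -22.5 kg/m3

-22.5


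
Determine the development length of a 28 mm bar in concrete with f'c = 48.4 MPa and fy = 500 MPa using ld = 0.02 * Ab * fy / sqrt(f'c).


Ab = pi * 28^2 / 4 = 615.752 mm2
ld = 0.02 * 615.752 * 500 / sqrt(48.4)
= 885.1 mm

885.1


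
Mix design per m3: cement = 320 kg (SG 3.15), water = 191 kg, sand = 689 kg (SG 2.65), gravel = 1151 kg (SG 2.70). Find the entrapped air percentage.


Vol cement = 320 / (3.15 * 1000) = 0.101587 m3
Vol water = 191 / 1000 = 0.191 m3
Vol sand = 689 / (2.65 * 1000) = 0.26 m3
Vol gravel = 1151 / (2.70 * 1000) = 0.426296 m3
Total solid + water volume = 0.978884 m3
Air = (1 - 0.978884) * 100 = 2.11%

2.11


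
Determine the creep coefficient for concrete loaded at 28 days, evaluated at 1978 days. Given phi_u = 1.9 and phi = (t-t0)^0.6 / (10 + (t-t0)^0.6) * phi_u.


dt = 1978 - 28 = 1950
phi = 1950^0.6 / (10 + 1950^0.6) * 1.9
= 1.718

1.718


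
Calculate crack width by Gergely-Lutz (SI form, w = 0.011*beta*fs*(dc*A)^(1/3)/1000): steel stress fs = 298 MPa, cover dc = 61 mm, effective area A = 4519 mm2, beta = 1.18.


w = 0.011 * beta * fs * (dc * A)^(1/3) / 1000
= 0.011 * 1.18 * 298 * (61 * 4519)^(1/3) / 1000
= 0.252 mm

0.252


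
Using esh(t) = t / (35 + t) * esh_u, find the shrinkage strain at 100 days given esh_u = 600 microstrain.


esh(100) = 100 / (35 + 100) * 600
= 100 / 135 * 600
= 444.4 microstrain

444.4


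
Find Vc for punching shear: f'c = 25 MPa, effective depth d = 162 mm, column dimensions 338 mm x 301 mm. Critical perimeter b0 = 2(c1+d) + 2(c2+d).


b0 = 2*(338 + 162) + 2*(301 + 162) = 1926 mm
Vc = 0.33 * sqrt(25) * 1926 * 162 / 1000
= 514.82 kN

514.82


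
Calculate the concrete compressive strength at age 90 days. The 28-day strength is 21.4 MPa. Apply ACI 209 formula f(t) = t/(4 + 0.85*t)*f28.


f(90) = 90 / (4 + 0.85 * 90) * 21.4
= 90 / 80.5 * 21.4
= 23.93 MPa

23.93


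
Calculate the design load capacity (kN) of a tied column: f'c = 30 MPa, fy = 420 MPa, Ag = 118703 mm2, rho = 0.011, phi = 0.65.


Ast = rho * Ag = 0.011 * 118703 = 1305.733 mm2
phi*Pn = 0.65 * 0.80 * (0.85 * 30 * (118703 - 1305.733) + 420 * 1305.733) / 1000
= 1841.86 kN

1841.86


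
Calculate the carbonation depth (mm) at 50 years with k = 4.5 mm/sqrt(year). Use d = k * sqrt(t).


depth = k * sqrt(t)
= 4.5 * sqrt(50)
= 31.82 mm

31.82


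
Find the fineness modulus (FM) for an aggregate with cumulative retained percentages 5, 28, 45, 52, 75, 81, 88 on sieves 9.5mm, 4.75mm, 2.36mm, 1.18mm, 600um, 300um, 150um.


FM = sum(cumulative % retained) / 100
= 374 / 100
= 3.74

3.74


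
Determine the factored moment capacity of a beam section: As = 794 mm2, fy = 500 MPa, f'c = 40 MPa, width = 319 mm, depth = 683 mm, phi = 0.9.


a = As * fy / (0.85 * f'c * b)
= 794 * 500 / (0.85 * 40 * 319)
= 36.6034 mm
Mn = As * fy * (d - a/2) / 10^6
= 263.8852 kN-m
phi*Mn = 0.9 * 263.8852 = 237.5 kN-m

237.5


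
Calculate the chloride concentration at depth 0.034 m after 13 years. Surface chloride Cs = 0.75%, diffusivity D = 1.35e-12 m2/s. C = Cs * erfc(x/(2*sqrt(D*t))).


t_seconds = 13 * 365.25 * 24 * 3600 = 410248800.0 s
arg = 0.034 / (2 * sqrt(1.35e-12 * 410248800.0))
= 0.7224
erfc(0.7224) = 0.307
C = 0.75 * 0.307 = 0.2302%

0.2302


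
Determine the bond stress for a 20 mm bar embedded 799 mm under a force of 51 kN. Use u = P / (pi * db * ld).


u = P / (pi * db * ld)
= 51 * 1000 / (pi * 20 * 799)
= 1.016 MPa

1.016


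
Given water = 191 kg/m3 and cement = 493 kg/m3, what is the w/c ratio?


w/c = water / cement
w/c = 191 / 493 = 0.387

0.387


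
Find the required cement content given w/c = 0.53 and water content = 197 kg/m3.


Cement = water / (w/c)
= 197 / 0.53
= 371.7 kg/m3

371.7


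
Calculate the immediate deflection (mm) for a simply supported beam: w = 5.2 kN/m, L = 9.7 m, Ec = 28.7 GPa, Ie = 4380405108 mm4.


Convert: L = 9.7 m = 9700 mm, Ec = 28.7 GPa = 28700 MPa
delta = 5 * 5.2 * 9700^4 / (384 * 28700 * 4380405108)
= 4.77 mm

4.77


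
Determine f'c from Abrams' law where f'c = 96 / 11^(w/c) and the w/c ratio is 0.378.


f'c = 96 / 11^0.378
= 96 / 2.475
= 38.78 MPa

38.78


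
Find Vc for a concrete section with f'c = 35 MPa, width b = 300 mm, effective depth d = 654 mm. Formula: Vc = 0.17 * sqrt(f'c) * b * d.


Vc = 0.17 * sqrt(35) * 300 * 654 / 1000
= 197.32 kN

197.32


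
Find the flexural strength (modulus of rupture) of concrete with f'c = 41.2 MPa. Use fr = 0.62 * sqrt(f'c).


fr = 0.62 * sqrt(41.2)
= 3.98 MPa

3.98


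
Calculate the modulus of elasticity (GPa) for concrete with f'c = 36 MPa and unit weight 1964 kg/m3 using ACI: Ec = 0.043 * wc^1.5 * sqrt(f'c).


Ec = 0.043 * 1964^1.5 * sqrt(36) / 1000
= 22.46 GPa

22.46


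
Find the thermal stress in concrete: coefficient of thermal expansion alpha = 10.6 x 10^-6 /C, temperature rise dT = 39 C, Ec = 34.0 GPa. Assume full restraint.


sigma = alpha * dT * Ec
= 10.6e-6 * 39 * 34.0 * 1000
= 14.056 MPa

14.056


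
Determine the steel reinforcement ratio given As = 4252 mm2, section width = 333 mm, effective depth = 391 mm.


rho = As / (b * d)
= 4252 / (333 * 391)
= 0.0327

0.0327


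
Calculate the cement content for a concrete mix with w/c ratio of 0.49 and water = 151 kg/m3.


Cement = water / (w/c)
= 151 / 0.49
= 308.2 kg/m3

308.2


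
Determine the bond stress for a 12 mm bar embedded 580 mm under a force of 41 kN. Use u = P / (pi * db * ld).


u = P / (pi * db * ld)
= 41 * 1000 / (pi * 12 * 580)
= 1.875 MPa

1.875


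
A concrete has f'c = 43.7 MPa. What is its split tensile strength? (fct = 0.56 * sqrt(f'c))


fct = 0.56 * sqrt(43.7)
= 0.56 * 6.611
= 3.702 MPa

3.702


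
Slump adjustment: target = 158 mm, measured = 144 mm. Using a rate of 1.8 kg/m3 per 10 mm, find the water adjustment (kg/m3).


Difference = 158 - 144 = 14 mm
Water adjustment = 14 * 1.8 / 10 = 2.5 kg/m3

2.5


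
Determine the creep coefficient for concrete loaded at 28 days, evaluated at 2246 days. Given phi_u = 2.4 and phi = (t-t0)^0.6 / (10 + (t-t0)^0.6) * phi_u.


dt = 2246 - 28 = 2218
phi = 2218^0.6 / (10 + 2218^0.6) * 2.4
= 2.185

2.185


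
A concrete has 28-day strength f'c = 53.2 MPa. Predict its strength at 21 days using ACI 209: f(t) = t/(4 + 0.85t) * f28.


f(21) = 21 / (4 + 0.85 * 21) * 53.2
= 21 / 21.85 * 53.2
= 51.13 MPa

51.13


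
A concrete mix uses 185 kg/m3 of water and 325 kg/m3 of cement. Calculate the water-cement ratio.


w/c = water / cement
w/c = 185 / 325 = 0.569

0.569


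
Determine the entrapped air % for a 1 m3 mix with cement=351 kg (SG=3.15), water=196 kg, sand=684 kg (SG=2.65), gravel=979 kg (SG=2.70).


Vol cement = 351 / (3.15 * 1000) = 0.111429 m3
Vol water = 196 / 1000 = 0.196 m3
Vol sand = 684 / (2.65 * 1000) = 0.258113 m3
Vol gravel = 979 / (2.70 * 1000) = 0.362593 m3
Total solid + water volume = 0.928134 m3
Air = (1 - 0.928134) * 100 = 7.19%

7.19


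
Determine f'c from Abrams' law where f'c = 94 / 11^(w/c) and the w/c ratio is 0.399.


f'c = 94 / 11^0.399
= 94 / 2.603
= 36.11 MPa

36.11


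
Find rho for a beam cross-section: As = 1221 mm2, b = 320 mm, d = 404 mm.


rho = As / (b * d)
= 1221 / (320 * 404)
= 0.0094

0.0094


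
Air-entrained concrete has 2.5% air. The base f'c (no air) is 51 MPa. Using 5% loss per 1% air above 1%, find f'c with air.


Strength loss = (2.5 - 1) * 5 = 7.5%
f'c = 51 * (1 - 7.5/100)
= 47.18 MPa

47.18


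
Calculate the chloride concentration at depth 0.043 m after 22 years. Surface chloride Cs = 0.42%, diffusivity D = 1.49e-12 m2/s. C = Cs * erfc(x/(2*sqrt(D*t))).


t_seconds = 22 * 365.25 * 24 * 3600 = 694267200.0 s
arg = 0.043 / (2 * sqrt(1.49e-12 * 694267200.0))
= 0.6685
erfc(0.6685) = 0.3445
C = 0.42 * 0.3445 = 0.1447%

0.1447


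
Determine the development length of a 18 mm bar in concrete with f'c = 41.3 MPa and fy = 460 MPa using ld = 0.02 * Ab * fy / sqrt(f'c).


Ab = pi * 18^2 / 4 = 254.469 mm2
ld = 0.02 * 254.469 * 460 / sqrt(41.3)
= 364.3 mm

364.3


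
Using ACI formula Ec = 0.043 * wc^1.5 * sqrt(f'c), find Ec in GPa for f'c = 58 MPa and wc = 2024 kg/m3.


Ec = 0.043 * 2024^1.5 * sqrt(58) / 1000
= 29.82 GPa

29.82


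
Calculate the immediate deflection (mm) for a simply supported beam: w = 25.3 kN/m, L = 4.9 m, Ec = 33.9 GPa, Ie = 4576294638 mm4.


Convert: L = 4.9 m = 4900 mm, Ec = 33.9 GPa = 33900 MPa
delta = 5 * 25.3 * 4900^4 / (384 * 33900 * 4576294638)
= 1.22 mm

1.22


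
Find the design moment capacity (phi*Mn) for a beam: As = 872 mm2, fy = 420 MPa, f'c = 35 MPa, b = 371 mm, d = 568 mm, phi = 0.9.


a = As * fy / (0.85 * f'c * b)
= 872 * 420 / (0.85 * 35 * 371)
= 33.1822 mm
Mn = As * fy * (d - a/2) / 10^6
= 201.948 kN-m
phi*Mn = 0.9 * 201.948 = 181.75 kN-m

181.75


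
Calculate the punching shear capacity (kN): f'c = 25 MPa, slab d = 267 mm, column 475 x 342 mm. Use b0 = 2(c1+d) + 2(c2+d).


b0 = 2*(475 + 267) + 2*(342 + 267) = 2702 mm
Vc = 0.33 * sqrt(25) * 2702 * 267 / 1000
= 1190.37 kN

1190.37


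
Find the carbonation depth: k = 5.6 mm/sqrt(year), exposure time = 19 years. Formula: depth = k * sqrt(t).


depth = k * sqrt(t)
= 5.6 * sqrt(19)
= 24.41 mm

24.41


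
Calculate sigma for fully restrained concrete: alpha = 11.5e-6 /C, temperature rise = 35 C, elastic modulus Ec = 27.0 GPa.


sigma = alpha * dT * Ec
= 11.5e-6 * 35 * 27.0 * 1000
= 10.867 MPa

10.867


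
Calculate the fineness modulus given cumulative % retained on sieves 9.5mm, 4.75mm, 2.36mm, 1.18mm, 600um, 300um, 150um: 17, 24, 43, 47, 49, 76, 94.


FM = sum(cumulative % retained) / 100
= 350 / 100
= 3.5

3.5


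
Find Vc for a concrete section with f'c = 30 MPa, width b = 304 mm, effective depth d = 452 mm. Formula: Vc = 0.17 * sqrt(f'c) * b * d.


Vc = 0.17 * sqrt(30) * 304 * 452 / 1000
= 127.94 kN

127.94


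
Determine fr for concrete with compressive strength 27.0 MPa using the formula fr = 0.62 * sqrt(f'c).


fr = 0.62 * sqrt(27.0)
= 3.222 MPa

3.222


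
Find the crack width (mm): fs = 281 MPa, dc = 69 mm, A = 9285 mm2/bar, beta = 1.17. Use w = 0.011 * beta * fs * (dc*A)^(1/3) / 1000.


w = 0.011 * beta * fs * (dc * A)^(1/3) / 1000
= 0.011 * 1.17 * 281 * (69 * 9285)^(1/3) / 1000
= 0.312 mm

0.312


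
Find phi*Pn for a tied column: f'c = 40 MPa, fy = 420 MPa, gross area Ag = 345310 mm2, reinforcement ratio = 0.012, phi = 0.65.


Ast = rho * Ag = 0.012 * 345310 = 4143.72 mm2
phi*Pn = 0.65 * 0.80 * (0.85 * 40 * (345310 - 4143.72) + 420 * 4143.72) / 1000
= 6936.81 kN

6936.81


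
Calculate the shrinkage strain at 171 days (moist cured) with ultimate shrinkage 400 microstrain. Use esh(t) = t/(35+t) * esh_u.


esh(171) = 171 / (35 + 171) * 400
= 171 / 206 * 400
= 332.0 microstrain

332.0


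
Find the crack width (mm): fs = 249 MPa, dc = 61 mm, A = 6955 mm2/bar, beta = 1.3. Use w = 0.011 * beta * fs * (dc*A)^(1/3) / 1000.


w = 0.011 * beta * fs * (dc * A)^(1/3) / 1000
= 0.011 * 1.3 * 249 * (61 * 6955)^(1/3) / 1000
= 0.268 mm

0.268


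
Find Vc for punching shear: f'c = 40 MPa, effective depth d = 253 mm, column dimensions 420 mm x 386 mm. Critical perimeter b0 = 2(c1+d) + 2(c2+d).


b0 = 2*(420 + 253) + 2*(386 + 253) = 2624 mm
Vc = 0.33 * sqrt(40) * 2624 * 253 / 1000
= 1385.57 kN

1385.57


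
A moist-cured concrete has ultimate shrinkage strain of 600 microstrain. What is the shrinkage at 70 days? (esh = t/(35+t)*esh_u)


esh(70) = 70 / (35 + 70) * 600
= 70 / 105 * 600
= 400.0 microstrain

400.0


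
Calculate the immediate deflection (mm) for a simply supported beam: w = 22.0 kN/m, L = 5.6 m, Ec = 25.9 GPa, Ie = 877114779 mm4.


Convert: L = 5.6 m = 5600 mm, Ec = 25.9 GPa = 25900 MPa
delta = 5 * 22.0 * 5600^4 / (384 * 25900 * 877114779)
= 12.4 mm

12.4


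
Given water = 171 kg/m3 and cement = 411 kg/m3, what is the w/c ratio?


w/c = water / cement
w/c = 171 / 411 = 0.416

0.416


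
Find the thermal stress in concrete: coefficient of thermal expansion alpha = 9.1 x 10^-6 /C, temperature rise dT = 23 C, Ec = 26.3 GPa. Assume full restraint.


sigma = alpha * dT * Ec
= 9.1e-6 * 23 * 26.3 * 1000
= 5.505 MPa

5.505


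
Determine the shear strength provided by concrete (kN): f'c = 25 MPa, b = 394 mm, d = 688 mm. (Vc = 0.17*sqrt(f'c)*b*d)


Vc = 0.17 * sqrt(25) * 394 * 688 / 1000
= 230.41 kN

230.41


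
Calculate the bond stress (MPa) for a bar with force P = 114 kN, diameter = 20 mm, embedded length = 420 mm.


u = P / (pi * db * ld)
= 114 * 1000 / (pi * 20 * 420)
= 4.32 MPa

4.32


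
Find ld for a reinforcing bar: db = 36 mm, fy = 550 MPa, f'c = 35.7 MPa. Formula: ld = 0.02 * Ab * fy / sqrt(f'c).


Ab = pi * 36^2 / 4 = 1017.876 mm2
ld = 0.02 * 1017.876 * 550 / sqrt(35.7)
= 1873.9 mm

1873.9


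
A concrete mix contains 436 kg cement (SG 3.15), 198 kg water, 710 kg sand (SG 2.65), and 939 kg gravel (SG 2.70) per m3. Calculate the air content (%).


Vol cement = 436 / (3.15 * 1000) = 0.138413 m3
Vol water = 198 / 1000 = 0.198 m3
Vol sand = 710 / (2.65 * 1000) = 0.267925 m3
Vol gravel = 939 / (2.70 * 1000) = 0.347778 m3
Total solid + water volume = 0.952115 m3
Air = (1 - 0.952115) * 100 = 4.79%

4.79


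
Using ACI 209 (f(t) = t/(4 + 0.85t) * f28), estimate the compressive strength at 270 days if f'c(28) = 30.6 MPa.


f(270) = 270 / (4 + 0.85 * 270) * 30.6
= 270 / 233.5 * 30.6
= 35.38 MPa

35.38


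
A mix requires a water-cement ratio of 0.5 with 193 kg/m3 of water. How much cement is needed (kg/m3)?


Cement = water / (w/c)
= 193 / 0.5
= 386.0 kg/m3

386.0


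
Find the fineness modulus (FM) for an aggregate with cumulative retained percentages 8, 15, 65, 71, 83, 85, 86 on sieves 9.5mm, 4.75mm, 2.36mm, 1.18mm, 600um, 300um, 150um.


FM = sum(cumulative % retained) / 100
= 413 / 100
= 4.13

4.13


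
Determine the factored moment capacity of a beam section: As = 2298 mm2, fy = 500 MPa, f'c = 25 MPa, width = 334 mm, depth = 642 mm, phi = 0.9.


a = As * fy / (0.85 * f'c * b)
= 2298 * 500 / (0.85 * 25 * 334)
= 161.888 mm
Mn = As * fy * (d - a/2) / 10^6
= 644.6534 kN-m
phi*Mn = 0.9 * 644.6534 = 580.19 kN-m

580.19


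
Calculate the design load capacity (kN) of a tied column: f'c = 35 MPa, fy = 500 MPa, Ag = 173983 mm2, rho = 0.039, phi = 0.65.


Ast = rho * Ag = 0.039 * 173983 = 6785.337 mm2
phi*Pn = 0.65 * 0.80 * (0.85 * 35 * (173983 - 6785.337) + 500 * 6785.337) / 1000
= 4350.74 kN

4350.74


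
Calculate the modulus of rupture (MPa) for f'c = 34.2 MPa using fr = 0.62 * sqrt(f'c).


fr = 0.62 * sqrt(34.2)
= 3.626 MPa

3.626


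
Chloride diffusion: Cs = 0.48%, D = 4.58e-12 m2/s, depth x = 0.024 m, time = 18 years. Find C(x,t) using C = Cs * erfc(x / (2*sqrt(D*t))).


t_seconds = 18 * 365.25 * 24 * 3600 = 568036800.0 s
arg = 0.024 / (2 * sqrt(4.58e-12 * 568036800.0))
= 0.2353
erfc(0.2353) = 0.7393
C = 0.48 * 0.7393 = 0.3549%

0.3549


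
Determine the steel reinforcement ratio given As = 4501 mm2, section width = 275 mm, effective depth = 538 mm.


rho = As / (b * d)
= 4501 / (275 * 538)
= 0.0304

0.0304


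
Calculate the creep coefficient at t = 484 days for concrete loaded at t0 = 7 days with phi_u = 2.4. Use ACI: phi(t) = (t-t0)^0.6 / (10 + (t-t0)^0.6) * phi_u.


dt = 484 - 7 = 477
phi = 477^0.6 / (10 + 477^0.6) * 2.4
= 1.924

1.924


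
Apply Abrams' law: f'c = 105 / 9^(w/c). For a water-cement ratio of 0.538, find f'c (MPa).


f'c = 105 / 9^0.538
= 105 / 3.261
= 32.2 MPa

32.2


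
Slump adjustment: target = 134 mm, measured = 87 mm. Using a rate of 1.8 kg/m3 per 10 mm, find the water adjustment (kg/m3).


Difference = 134 - 87 = 47 mm
Water adjustment = 47 * 1.8 / 10 = 8.5 kg/m3

8.5


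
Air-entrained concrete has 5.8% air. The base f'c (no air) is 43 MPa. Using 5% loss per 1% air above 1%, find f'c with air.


Strength loss = (5.8 - 1) * 5 = 24.0%
f'c = 43 * (1 - 24.0/100)
= 32.68 MPa

32.68


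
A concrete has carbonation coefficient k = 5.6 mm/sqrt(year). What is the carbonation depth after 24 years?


depth = k * sqrt(t)
= 5.6 * sqrt(24)
= 27.43 mm

27.43


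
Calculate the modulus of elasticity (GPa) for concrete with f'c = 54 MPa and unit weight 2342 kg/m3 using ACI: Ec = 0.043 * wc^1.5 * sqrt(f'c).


Ec = 0.043 * 2342^1.5 * sqrt(54) / 1000
= 35.81 GPa

35.81


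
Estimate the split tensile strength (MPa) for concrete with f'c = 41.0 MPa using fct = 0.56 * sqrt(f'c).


fct = 0.56 * sqrt(41.0)
= 0.56 * 6.403
= 3.586 MPa

3.586


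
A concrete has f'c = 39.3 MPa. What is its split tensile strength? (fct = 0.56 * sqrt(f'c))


fct = 0.56 * sqrt(39.3)
= 0.56 * 6.269
= 3.511 MPa

3.511


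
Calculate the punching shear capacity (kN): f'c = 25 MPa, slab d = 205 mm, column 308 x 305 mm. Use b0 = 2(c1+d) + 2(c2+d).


b0 = 2*(308 + 205) + 2*(305 + 205) = 2046 mm
Vc = 0.33 * sqrt(25) * 2046 * 205 / 1000
= 692.06 kN

692.06


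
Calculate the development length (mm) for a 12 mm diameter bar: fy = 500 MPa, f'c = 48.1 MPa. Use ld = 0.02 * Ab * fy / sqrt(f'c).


Ab = pi * 12^2 / 4 = 113.097 mm2
ld = 0.02 * 113.097 * 500 / sqrt(48.1)
= 163.1 mm

163.1


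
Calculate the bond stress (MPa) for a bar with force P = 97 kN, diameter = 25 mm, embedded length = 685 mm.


u = P / (pi * db * ld)
= 97 * 1000 / (pi * 25 * 685)
= 1.803 MPa

1.803


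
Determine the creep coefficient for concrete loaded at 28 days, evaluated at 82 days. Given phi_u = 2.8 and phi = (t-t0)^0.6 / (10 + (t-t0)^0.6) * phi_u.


dt = 82 - 28 = 54
phi = 54^0.6 / (10 + 54^0.6) * 2.8
= 1.464

1.464


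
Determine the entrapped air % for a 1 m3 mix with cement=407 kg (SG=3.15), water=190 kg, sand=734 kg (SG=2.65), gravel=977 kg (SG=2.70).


Vol cement = 407 / (3.15 * 1000) = 0.129206 m3
Vol water = 190 / 1000 = 0.19 m3
Vol sand = 734 / (2.65 * 1000) = 0.276981 m3
Vol gravel = 977 / (2.70 * 1000) = 0.361852 m3
Total solid + water volume = 0.958039 m3
Air = (1 - 0.958039) * 100 = 4.2%

4.2


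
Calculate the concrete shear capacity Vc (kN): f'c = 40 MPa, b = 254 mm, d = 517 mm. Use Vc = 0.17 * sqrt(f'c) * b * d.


Vc = 0.17 * sqrt(40) * 254 * 517 / 1000
= 141.19 kN

141.19


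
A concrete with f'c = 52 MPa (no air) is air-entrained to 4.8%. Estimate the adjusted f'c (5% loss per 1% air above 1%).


Strength loss = (4.8 - 1) * 5 = 19.0%
f'c = 52 * (1 - 19.0/100)
= 42.12 MPa

42.12


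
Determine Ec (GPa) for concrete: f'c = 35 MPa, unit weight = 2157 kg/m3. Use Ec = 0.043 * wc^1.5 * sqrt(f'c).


Ec = 0.043 * 2157^1.5 * sqrt(35) / 1000
= 25.48 GPa

25.48


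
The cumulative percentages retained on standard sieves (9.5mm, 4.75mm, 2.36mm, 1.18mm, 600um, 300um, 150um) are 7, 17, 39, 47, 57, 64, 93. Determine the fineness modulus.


FM = sum(cumulative % retained) / 100
= 324 / 100
= 3.24

3.24


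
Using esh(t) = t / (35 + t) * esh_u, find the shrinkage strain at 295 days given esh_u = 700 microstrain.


esh(295) = 295 / (35 + 295) * 700
= 295 / 330 * 700
= 625.8 microstrain

625.8


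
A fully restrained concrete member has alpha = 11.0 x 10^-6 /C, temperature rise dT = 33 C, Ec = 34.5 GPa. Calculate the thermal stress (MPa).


sigma = alpha * dT * Ec
= 11.0e-6 * 33 * 34.5 * 1000
= 12.524 MPa

12.524


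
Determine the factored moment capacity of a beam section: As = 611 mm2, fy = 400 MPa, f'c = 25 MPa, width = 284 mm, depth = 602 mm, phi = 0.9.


a = As * fy / (0.85 * f'c * b)
= 611 * 400 / (0.85 * 25 * 284)
= 40.4971 mm
Mn = As * fy * (d - a/2) / 10^6
= 142.1801 kN-m
phi*Mn = 0.9 * 142.1801 = 127.96 kN-m

127.96


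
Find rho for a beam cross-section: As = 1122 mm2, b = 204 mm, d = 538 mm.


rho = As / (b * d)
= 1122 / (204 * 538)
= 0.0102

0.0102


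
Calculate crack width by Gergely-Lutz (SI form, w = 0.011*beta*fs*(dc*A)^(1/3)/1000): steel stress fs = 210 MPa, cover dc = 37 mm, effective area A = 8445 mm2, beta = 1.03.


w = 0.011 * beta * fs * (dc * A)^(1/3) / 1000
= 0.011 * 1.03 * 210 * (37 * 8445)^(1/3) / 1000
= 0.161 mm

0.161


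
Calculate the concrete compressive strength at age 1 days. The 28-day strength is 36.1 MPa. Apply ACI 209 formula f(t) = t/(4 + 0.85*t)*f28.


f(1) = 1 / (4 + 0.85 * 1) * 36.1
= 1 / 4.85 * 36.1
= 7.44 MPa

7.44


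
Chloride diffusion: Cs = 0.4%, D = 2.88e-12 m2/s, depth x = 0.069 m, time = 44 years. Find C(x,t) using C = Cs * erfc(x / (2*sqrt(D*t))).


t_seconds = 44 * 365.25 * 24 * 3600 = 1388534400.0 s
arg = 0.069 / (2 * sqrt(2.88e-12 * 1388534400.0))
= 0.5456
erfc(0.5456) = 0.4404
C = 0.4 * 0.4404 = 0.1762%

0.1762


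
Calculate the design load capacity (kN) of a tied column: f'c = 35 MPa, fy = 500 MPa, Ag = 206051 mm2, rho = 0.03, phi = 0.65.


Ast = rho * Ag = 0.03 * 206051 = 6181.53 mm2
phi*Pn = 0.65 * 0.80 * (0.85 * 35 * (206051 - 6181.53) + 500 * 6181.53) / 1000
= 4699.18 kN

4699.18


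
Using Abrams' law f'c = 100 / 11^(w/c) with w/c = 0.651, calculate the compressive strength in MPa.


f'c = 100 / 11^0.651
= 100 / 4.764
= 20.99 MPa

20.99


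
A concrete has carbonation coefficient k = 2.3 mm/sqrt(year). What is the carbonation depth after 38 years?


depth = k * sqrt(t)
= 2.3 * sqrt(38)
= 14.18 mm

14.18


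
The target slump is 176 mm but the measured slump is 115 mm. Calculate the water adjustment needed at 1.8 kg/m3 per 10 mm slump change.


Difference = 176 - 115 = 61 mm
Water adjustment = 61 * 1.8 / 10 = 11.0 kg/m3

11.0


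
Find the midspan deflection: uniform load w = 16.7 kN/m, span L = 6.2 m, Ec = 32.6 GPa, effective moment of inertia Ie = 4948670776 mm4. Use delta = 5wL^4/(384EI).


Convert: L = 6.2 m = 6200 mm, Ec = 32.6 GPa = 32600 MPa
delta = 5 * 16.7 * 6200^4 / (384 * 32600 * 4948670776)
= 1.99 mm

1.99


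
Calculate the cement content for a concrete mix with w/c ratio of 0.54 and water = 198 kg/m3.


Cement = water / (w/c)
= 198 / 0.54
= 366.7 kg/m3

366.7


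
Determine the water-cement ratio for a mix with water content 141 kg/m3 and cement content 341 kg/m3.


w/c = water / cement
w/c = 141 / 341 = 0.413

0.413


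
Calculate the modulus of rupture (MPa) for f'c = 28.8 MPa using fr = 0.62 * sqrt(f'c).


fr = 0.62 * sqrt(28.8)
= 3.327 MPa

3.327


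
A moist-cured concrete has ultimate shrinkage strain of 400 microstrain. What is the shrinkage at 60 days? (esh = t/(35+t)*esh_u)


esh(60) = 60 / (35 + 60) * 400
= 60 / 95 * 400
= 252.6 microstrain

252.6


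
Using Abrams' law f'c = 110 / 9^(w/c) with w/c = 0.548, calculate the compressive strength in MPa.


f'c = 110 / 9^0.548
= 110 / 3.334
= 33.0 MPa

33.0


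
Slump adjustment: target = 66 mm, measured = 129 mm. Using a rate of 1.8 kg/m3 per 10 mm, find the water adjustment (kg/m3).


Difference = 66 - 129 = -63 mm
Water adjustment = -63 * 1.8 / 10 = -11.3 kg/m3

-11.3


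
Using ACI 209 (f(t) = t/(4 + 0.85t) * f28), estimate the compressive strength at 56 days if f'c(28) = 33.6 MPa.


f(56) = 56 / (4 + 0.85 * 56) * 33.6
= 56 / 51.6 * 33.6
= 36.47 MPa

36.47


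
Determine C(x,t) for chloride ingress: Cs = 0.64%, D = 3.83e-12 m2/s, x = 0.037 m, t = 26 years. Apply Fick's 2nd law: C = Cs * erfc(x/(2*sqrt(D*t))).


t_seconds = 26 * 365.25 * 24 * 3600 = 820497600.0 s
arg = 0.037 / (2 * sqrt(3.83e-12 * 820497600.0))
= 0.33
erfc(0.33) = 0.6407
C = 0.64 * 0.6407 = 0.4101%

0.4101


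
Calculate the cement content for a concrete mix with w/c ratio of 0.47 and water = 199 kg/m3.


Cement = water / (w/c)
= 199 / 0.47
= 423.4 kg/m3

423.4


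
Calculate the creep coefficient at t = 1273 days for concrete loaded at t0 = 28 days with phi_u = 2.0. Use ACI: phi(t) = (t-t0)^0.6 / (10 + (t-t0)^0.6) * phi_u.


dt = 1273 - 28 = 1245
phi = 1245^0.6 / (10 + 1245^0.6) * 2.0
= 1.756

1.756


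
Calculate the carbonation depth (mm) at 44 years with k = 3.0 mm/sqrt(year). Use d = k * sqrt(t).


depth = k * sqrt(t)
= 3.0 * sqrt(44)
= 19.9 mm

19.9


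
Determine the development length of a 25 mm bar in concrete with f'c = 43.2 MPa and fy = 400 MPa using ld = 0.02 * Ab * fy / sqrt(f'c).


Ab = pi * 25^2 / 4 = 490.874 mm2
ld = 0.02 * 490.874 * 400 / sqrt(43.2)
= 597.5 mm

597.5


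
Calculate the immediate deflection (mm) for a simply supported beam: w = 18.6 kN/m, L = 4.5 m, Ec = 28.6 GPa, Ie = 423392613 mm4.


Convert: L = 4.5 m = 4500 mm, Ec = 28.6 GPa = 28600 MPa
delta = 5 * 18.6 * 4500^4 / (384 * 28600 * 423392613)
= 8.2 mm

8.2


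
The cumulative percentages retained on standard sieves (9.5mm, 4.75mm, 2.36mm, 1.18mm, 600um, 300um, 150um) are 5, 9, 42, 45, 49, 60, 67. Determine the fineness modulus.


FM = sum(cumulative % retained) / 100
= 277 / 100
= 2.77

2.77


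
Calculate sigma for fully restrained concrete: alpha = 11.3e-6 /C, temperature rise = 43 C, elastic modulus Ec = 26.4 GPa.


sigma = alpha * dT * Ec
= 11.3e-6 * 43 * 26.4 * 1000
= 12.828 MPa

12.828


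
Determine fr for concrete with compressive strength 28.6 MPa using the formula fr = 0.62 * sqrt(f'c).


fr = 0.62 * sqrt(28.6)
= 3.316 MPa

3.316


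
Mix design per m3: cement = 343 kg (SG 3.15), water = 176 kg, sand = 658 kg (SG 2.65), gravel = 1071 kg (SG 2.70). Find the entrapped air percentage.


Vol cement = 343 / (3.15 * 1000) = 0.108889 m3
Vol water = 176 / 1000 = 0.176 m3
Vol sand = 658 / (2.65 * 1000) = 0.248302 m3
Vol gravel = 1071 / (2.70 * 1000) = 0.396667 m3
Total solid + water volume = 0.929857 m3
Air = (1 - 0.929857) * 100 = 7.01%

7.01


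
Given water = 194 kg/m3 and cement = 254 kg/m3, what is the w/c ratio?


w/c = water / cement
w/c = 194 / 254 = 0.764

0.764


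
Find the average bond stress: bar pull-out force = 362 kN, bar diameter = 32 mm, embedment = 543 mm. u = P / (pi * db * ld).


u = P / (pi * db * ld)
= 362 * 1000 / (pi * 32 * 543)
= 6.631 MPa

6.631


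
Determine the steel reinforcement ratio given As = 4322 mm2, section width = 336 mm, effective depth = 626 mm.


rho = As / (b * d)
= 4322 / (336 * 626)
= 0.0205

0.0205


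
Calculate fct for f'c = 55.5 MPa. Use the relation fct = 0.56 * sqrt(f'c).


fct = 0.56 * sqrt(55.5)
= 0.56 * 7.45
= 4.172 MPa

4.172


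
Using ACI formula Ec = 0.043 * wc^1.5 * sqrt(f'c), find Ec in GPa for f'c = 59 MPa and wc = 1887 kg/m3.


Ec = 0.043 * 1887^1.5 * sqrt(59) / 1000
= 27.07 GPa

27.07


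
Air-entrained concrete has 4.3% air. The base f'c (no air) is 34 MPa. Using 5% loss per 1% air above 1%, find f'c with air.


Strength loss = (4.3 - 1) * 5 = 16.5%
f'c = 34 * (1 - 16.5/100)
= 28.39 MPa

28.39


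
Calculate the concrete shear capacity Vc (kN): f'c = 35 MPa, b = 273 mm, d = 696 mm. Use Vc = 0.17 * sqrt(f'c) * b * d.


Vc = 0.17 * sqrt(35) * 273 * 696 / 1000
= 191.1 kN

191.1


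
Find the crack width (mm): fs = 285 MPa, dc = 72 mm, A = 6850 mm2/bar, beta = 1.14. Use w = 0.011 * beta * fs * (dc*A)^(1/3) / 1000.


w = 0.011 * beta * fs * (dc * A)^(1/3) / 1000
= 0.011 * 1.14 * 285 * (72 * 6850)^(1/3) / 1000
= 0.282 mm

0.282


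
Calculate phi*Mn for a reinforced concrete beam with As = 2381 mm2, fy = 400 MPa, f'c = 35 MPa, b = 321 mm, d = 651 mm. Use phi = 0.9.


a = As * fy / (0.85 * f'c * b)
= 2381 * 400 / (0.85 * 35 * 321)
= 99.7304 mm
Mn = As * fy * (d - a/2) / 10^6
= 572.5208 kN-m
phi*Mn = 0.9 * 572.5208 = 515.27 kN-m

515.27


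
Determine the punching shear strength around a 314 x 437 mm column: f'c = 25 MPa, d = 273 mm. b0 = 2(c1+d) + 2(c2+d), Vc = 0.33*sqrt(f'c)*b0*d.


b0 = 2*(314 + 273) + 2*(437 + 273) = 2594 mm
Vc = 0.33 * sqrt(25) * 2594 * 273 / 1000
= 1168.47 kN

1168.47


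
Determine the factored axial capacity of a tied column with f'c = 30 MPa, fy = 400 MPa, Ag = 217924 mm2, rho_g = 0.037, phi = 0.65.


Ast = rho * Ag = 0.037 * 217924 = 8063.188 mm2
phi*Pn = 0.65 * 0.80 * (0.85 * 30 * (217924 - 8063.188) + 400 * 8063.188) / 1000
= 4459.9 kN

4459.9


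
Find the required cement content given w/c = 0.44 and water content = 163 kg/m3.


Cement = water / (w/c)
= 163 / 0.44
= 370.5 kg/m3

370.5


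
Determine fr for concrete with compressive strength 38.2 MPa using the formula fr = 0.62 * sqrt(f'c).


fr = 0.62 * sqrt(38.2)
= 3.832 MPa

3.832


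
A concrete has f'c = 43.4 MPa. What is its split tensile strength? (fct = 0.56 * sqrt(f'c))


fct = 0.56 * sqrt(43.4)
= 0.56 * 6.588
= 3.689 MPa

3.689


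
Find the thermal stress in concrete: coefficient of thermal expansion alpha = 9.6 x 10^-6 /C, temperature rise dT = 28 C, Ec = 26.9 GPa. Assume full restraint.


sigma = alpha * dT * Ec
= 9.6e-6 * 28 * 26.9 * 1000
= 7.231 MPa

7.231


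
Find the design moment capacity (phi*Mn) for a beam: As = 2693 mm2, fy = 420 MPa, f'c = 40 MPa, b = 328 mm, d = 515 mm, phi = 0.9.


a = As * fy / (0.85 * f'c * b)
= 2693 * 420 / (0.85 * 40 * 328)
= 101.4222 mm
Mn = As * fy * (d - a/2) / 10^6
= 525.1386 kN-m
phi*Mn = 0.9 * 525.1386 = 472.62 kN-m

472.62


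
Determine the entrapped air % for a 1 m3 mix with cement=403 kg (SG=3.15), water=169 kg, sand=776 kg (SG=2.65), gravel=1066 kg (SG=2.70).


Vol cement = 403 / (3.15 * 1000) = 0.127937 m3
Vol water = 169 / 1000 = 0.169 m3
Vol sand = 776 / (2.65 * 1000) = 0.29283 m3
Vol gravel = 1066 / (2.70 * 1000) = 0.394815 m3
Total solid + water volume = 0.984582 m3
Air = (1 - 0.984582) * 100 = 1.54%

1.54


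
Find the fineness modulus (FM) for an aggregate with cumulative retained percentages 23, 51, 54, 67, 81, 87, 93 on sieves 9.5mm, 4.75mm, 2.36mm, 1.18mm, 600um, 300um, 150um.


FM = sum(cumulative % retained) / 100
= 456 / 100
= 4.56

4.56


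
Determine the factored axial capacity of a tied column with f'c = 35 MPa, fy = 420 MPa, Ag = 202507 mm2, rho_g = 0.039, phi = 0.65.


Ast = rho * Ag = 0.039 * 202507 = 7897.773 mm2
phi*Pn = 0.65 * 0.80 * (0.85 * 35 * (202507 - 7897.773) + 420 * 7897.773) / 1000
= 4735.48 kN

4735.48


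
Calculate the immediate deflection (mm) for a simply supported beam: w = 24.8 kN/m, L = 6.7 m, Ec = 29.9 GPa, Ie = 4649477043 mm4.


Convert: L = 6.7 m = 6700 mm, Ec = 29.9 GPa = 29900 MPa
delta = 5 * 24.8 * 6700^4 / (384 * 29900 * 4649477043)
= 4.68 mm

4.68


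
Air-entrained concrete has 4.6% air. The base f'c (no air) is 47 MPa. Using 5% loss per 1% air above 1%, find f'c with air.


Strength loss = (4.6 - 1) * 5 = 18.0%
f'c = 47 * (1 - 18.0/100)
= 38.54 MPa

38.54


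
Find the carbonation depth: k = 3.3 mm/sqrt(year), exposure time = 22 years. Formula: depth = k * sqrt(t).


depth = k * sqrt(t)
= 3.3 * sqrt(22)
= 15.48 mm

15.48


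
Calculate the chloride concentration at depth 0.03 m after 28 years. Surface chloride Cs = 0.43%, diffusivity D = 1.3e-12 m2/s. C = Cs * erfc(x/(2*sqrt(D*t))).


t_seconds = 28 * 365.25 * 24 * 3600 = 883612800.0 s
arg = 0.03 / (2 * sqrt(1.3e-12 * 883612800.0))
= 0.4426
erfc(0.4426) = 0.5314
C = 0.43 * 0.5314 = 0.2285%

0.2285


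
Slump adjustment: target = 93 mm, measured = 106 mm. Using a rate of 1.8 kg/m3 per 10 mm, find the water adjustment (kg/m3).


Difference = 93 - 106 = -13 mm
Water adjustment = -13 * 1.8 / 10 = -2.3 kg/m3

-2.3


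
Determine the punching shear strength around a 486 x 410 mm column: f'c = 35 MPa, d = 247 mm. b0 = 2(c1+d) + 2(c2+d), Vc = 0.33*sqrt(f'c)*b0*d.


b0 = 2*(486 + 247) + 2*(410 + 247) = 2780 mm
Vc = 0.33 * sqrt(35) * 2780 * 247 / 1000
= 1340.57 kN

1340.57


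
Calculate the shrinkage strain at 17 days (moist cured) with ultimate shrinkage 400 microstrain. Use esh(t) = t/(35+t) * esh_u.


esh(17) = 17 / (35 + 17) * 400
= 17 / 52 * 400
= 130.8 microstrain

130.8


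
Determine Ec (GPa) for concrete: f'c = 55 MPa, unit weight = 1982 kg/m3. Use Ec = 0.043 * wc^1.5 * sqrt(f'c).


Ec = 0.043 * 1982^1.5 * sqrt(55) / 1000
= 28.14 GPa

28.14


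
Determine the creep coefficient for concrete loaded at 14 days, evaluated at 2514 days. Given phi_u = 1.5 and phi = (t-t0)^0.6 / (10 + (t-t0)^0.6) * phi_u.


dt = 2514 - 14 = 2500
phi = 2500^0.6 / (10 + 2500^0.6) * 1.5
= 1.374

1.374


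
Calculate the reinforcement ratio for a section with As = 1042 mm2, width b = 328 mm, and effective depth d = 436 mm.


rho = As / (b * d)
= 1042 / (328 * 436)
= 0.0073

0.0073


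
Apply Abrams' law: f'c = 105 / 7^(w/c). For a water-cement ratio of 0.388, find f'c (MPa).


f'c = 105 / 7^0.388
= 105 / 2.128
= 49.35 MPa

49.35


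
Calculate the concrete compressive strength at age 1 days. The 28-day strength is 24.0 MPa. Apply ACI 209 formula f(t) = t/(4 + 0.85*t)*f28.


f(1) = 1 / (4 + 0.85 * 1) * 24.0
= 1 / 4.85 * 24.0
= 4.95 MPa

4.95


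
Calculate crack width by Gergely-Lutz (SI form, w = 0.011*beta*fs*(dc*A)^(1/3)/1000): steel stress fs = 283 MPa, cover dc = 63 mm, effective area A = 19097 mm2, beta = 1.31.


w = 0.011 * beta * fs * (dc * A)^(1/3) / 1000
= 0.011 * 1.31 * 283 * (63 * 19097)^(1/3) / 1000
= 0.434 mm

0.434


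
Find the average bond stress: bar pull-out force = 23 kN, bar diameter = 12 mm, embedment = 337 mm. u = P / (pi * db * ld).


u = P / (pi * db * ld)
= 23 * 1000 / (pi * 12 * 337)
= 1.81 MPa

1.81


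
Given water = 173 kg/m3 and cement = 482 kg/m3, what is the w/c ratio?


w/c = water / cement
w/c = 173 / 482 = 0.359

0.359


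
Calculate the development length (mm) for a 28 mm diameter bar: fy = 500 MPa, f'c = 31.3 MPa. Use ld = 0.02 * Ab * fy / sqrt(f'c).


Ab = pi * 28^2 / 4 = 615.752 mm2
ld = 0.02 * 615.752 * 500 / sqrt(31.3)
= 1100.6 mm

1100.6


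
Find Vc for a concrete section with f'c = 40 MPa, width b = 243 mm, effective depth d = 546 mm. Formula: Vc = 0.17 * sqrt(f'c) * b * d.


Vc = 0.17 * sqrt(40) * 243 * 546 / 1000
= 142.65 kN

142.65


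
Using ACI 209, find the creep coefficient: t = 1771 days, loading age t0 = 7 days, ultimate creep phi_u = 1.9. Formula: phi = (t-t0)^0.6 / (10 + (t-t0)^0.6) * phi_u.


dt = 1771 - 7 = 1764
phi = 1764^0.6 / (10 + 1764^0.6) * 1.9
= 1.707

1.707


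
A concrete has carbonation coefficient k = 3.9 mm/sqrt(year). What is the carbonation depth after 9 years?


depth = k * sqrt(t)
= 3.9 * sqrt(9)
= 11.7 mm

11.7


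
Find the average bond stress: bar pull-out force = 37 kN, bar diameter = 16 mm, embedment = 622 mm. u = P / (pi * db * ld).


u = P / (pi * db * ld)
= 37 * 1000 / (pi * 16 * 622)
= 1.183 MPa

1.183


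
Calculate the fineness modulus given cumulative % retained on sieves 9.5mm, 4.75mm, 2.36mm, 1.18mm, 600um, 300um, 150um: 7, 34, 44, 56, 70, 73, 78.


FM = sum(cumulative % retained) / 100
= 362 / 100
= 3.62

3.62


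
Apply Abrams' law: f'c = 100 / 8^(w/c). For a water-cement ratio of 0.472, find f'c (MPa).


f'c = 100 / 8^0.472
= 100 / 2.668
= 37.47 MPa

37.47


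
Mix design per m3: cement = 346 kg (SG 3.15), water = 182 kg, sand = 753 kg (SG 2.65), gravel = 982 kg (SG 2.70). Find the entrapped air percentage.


Vol cement = 346 / (3.15 * 1000) = 0.109841 m3
Vol water = 182 / 1000 = 0.182 m3
Vol sand = 753 / (2.65 * 1000) = 0.284151 m3
Vol gravel = 982 / (2.70 * 1000) = 0.363704 m3
Total solid + water volume = 0.939696 m3
Air = (1 - 0.939696) * 100 = 6.03%

6.03


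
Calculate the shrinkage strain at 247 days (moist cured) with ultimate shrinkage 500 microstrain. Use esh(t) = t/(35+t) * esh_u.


esh(247) = 247 / (35 + 247) * 500
= 247 / 282 * 500
= 437.9 microstrain

437.9


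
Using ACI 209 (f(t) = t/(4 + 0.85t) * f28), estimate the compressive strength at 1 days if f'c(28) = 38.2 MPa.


f(1) = 1 / (4 + 0.85 * 1) * 38.2
= 1 / 4.85 * 38.2
= 7.88 MPa

7.88


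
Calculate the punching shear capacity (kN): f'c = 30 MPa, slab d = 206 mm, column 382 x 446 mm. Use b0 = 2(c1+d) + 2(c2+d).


b0 = 2*(382 + 206) + 2*(446 + 206) = 2480 mm
Vc = 0.33 * sqrt(30) * 2480 * 206 / 1000
= 923.41 kN

923.41


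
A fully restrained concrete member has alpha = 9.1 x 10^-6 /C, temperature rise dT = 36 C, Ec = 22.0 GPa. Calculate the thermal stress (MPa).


sigma = alpha * dT * Ec
= 9.1e-6 * 36 * 22.0 * 1000
= 7.207 MPa

7.207


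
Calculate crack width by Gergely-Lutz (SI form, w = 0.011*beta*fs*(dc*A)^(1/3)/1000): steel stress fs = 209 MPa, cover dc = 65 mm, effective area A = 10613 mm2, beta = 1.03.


w = 0.011 * beta * fs * (dc * A)^(1/3) / 1000
= 0.011 * 1.03 * 209 * (65 * 10613)^(1/3) / 1000
= 0.209 mm

0.209


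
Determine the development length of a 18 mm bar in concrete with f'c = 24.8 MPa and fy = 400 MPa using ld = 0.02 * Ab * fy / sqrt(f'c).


Ab = pi * 18^2 / 4 = 254.469 mm2
ld = 0.02 * 254.469 * 400 / sqrt(24.8)
= 408.8 mm

408.8


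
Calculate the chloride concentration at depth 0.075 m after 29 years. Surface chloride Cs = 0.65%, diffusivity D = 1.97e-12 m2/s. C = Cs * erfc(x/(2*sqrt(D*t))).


t_seconds = 29 * 365.25 * 24 * 3600 = 915170400.0 s
arg = 0.075 / (2 * sqrt(1.97e-12 * 915170400.0))
= 0.8832
erfc(0.8832) = 0.2117
C = 0.65 * 0.2117 = 0.1376%

0.1376


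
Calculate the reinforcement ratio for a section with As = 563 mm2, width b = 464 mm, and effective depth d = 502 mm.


rho = As / (b * d)
= 563 / (464 * 502)
= 0.0024

0.0024


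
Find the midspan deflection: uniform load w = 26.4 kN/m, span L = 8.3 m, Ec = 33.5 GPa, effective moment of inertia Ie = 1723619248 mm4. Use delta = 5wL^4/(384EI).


Convert: L = 8.3 m = 8300 mm, Ec = 33.5 GPa = 33500 MPa
delta = 5 * 26.4 * 8300^4 / (384 * 33500 * 1723619248)
= 28.25 mm

28.25


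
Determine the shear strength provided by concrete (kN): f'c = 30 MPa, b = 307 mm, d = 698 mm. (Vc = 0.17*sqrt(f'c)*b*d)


Vc = 0.17 * sqrt(30) * 307 * 698 / 1000
= 199.53 kN

199.53


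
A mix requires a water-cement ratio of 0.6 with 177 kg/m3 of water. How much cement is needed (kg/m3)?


Cement = water / (w/c)
= 177 / 0.6
= 295.0 kg/m3

295.0


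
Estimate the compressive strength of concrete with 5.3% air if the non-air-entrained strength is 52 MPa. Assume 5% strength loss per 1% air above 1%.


Strength loss = (5.3 - 1) * 5 = 21.5%
f'c = 52 * (1 - 21.5/100)
= 40.82 MPa

40.82


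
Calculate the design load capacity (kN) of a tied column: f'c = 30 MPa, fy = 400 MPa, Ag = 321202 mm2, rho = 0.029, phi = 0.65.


Ast = rho * Ag = 0.029 * 321202 = 9314.858 mm2
phi*Pn = 0.65 * 0.80 * (0.85 * 30 * (321202 - 9314.858) + 400 * 9314.858) / 1000
= 6073.11 kN

6073.11
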